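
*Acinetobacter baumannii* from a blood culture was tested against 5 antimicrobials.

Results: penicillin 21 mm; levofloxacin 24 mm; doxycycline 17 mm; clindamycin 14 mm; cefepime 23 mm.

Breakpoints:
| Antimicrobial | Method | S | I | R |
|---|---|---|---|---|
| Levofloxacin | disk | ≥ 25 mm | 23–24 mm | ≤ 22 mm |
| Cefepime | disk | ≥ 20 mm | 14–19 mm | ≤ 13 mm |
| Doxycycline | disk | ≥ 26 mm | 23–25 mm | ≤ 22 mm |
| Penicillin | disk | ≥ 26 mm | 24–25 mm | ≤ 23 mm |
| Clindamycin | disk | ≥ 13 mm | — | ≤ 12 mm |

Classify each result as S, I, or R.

R, I, R, S, S

Penicillin (21 mm) ≤ 23 mm — resistant
Levofloxacin (24 mm) in 23–24 mm → intermediate
Doxycycline 17 mm: ≤ 22 mm — resistant
Clindamycin 14 mm: ≥ 13 mm ⇒ susceptible
Cefepime: 23 mm is ≥ 20 mm → S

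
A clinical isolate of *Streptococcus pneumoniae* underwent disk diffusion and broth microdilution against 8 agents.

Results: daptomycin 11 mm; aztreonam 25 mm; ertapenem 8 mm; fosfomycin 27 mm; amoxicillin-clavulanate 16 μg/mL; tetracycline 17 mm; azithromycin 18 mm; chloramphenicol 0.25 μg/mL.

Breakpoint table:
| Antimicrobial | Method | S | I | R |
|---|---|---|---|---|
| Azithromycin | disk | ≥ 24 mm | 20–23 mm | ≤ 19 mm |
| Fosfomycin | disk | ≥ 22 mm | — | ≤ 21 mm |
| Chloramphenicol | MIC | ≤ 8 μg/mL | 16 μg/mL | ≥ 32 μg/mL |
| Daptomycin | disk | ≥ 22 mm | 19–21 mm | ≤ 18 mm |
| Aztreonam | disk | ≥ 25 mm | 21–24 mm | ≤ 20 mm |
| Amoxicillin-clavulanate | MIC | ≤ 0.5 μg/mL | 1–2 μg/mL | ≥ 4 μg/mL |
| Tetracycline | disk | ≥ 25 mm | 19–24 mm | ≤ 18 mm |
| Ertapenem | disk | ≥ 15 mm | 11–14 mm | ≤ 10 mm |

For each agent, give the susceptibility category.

R, S, R, S, R, R, R, S

Daptomycin 11 mm: ≤ 18 mm — resistant
Aztreonam: 25 mm is ≥ 25 mm ⇒ Susceptible
Ertapenem 8 mm: ≤ 10 mm → R
Fosfomycin (27 mm) ≥ 22 mm — susceptible
Amoxicillin-clavulanate (16 μg/mL) ≥ 4 μg/mL ⇒ Resistant
Tetracycline 17 mm: ≤ 18 mm — Resistant
Azithromycin 18 mm: ≤ 19 mm ⇒ Resistant
Chloramphenicol 0.25 μg/mL: ≤ 8 μg/mL — Susceptible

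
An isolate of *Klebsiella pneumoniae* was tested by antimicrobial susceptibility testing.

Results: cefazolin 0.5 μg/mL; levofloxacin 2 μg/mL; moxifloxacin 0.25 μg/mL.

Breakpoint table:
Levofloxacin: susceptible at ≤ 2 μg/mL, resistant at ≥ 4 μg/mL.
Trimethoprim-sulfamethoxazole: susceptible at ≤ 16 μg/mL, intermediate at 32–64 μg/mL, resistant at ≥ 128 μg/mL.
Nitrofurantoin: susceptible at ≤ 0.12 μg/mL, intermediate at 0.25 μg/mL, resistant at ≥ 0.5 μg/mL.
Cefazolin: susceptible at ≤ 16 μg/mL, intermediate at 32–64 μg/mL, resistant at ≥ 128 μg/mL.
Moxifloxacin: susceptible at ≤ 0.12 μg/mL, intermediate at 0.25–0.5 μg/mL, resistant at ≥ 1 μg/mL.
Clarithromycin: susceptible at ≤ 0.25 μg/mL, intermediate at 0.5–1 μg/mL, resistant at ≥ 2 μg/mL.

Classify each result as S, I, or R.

S, S, I

Cefazolin: 0.5 μg/mL is ≤ 16 μg/mL — Susceptible
Levofloxacin 2 μg/mL: ≤ 2 μg/mL ⇒ Susceptible
Moxifloxacin 0.25 μg/mL: in 0.25–0.5 μg/mL ⇒ intermediate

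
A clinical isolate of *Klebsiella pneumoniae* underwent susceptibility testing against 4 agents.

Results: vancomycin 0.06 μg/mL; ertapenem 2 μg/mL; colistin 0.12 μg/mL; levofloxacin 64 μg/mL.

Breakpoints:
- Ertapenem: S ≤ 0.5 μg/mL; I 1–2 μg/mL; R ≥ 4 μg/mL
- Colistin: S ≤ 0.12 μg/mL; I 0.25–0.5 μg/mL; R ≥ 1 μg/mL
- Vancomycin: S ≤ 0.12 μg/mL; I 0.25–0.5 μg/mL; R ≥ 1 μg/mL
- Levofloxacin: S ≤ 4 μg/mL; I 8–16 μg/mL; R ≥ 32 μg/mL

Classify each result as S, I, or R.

Vancomycin: 0.06 μg/mL is ≤ 0.12 μg/mL → susceptible
Ertapenem (2 μg/mL) in 1–2 μg/mL → I
Colistin: 0.12 μg/mL is ≤ 0.12 μg/mL — susceptible
Levofloxacin 64 μg/mL: ≥ 32 μg/mL — resistant

S, I, S, R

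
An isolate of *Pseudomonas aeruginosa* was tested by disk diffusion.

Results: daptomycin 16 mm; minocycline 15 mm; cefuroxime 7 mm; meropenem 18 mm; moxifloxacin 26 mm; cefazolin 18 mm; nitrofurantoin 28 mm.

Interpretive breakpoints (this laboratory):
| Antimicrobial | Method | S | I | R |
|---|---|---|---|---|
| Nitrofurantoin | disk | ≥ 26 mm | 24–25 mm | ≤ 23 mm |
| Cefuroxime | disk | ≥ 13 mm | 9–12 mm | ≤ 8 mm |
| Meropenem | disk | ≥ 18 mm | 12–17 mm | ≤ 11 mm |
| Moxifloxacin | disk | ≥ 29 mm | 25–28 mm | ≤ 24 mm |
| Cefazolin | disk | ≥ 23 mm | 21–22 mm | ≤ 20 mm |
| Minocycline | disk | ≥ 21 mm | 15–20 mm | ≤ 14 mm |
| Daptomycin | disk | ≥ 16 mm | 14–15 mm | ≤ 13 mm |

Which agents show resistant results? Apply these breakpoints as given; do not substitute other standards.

Daptomycin: 16 mm is ≥ 16 mm → susceptible
Minocycline: 15 mm is in 15–20 mm → I
Cefuroxime: 7 mm is ≤ 8 mm — Resistant
Meropenem (18 mm) ≥ 18 mm → S
Moxifloxacin 26 mm: in 25–28 mm → I
Cefazolin: 18 mm is ≤ 20 mm ⇒ R
Nitrofurantoin (28 mm) ≥ 26 mm ⇒ S

cefuroxime, cefazolin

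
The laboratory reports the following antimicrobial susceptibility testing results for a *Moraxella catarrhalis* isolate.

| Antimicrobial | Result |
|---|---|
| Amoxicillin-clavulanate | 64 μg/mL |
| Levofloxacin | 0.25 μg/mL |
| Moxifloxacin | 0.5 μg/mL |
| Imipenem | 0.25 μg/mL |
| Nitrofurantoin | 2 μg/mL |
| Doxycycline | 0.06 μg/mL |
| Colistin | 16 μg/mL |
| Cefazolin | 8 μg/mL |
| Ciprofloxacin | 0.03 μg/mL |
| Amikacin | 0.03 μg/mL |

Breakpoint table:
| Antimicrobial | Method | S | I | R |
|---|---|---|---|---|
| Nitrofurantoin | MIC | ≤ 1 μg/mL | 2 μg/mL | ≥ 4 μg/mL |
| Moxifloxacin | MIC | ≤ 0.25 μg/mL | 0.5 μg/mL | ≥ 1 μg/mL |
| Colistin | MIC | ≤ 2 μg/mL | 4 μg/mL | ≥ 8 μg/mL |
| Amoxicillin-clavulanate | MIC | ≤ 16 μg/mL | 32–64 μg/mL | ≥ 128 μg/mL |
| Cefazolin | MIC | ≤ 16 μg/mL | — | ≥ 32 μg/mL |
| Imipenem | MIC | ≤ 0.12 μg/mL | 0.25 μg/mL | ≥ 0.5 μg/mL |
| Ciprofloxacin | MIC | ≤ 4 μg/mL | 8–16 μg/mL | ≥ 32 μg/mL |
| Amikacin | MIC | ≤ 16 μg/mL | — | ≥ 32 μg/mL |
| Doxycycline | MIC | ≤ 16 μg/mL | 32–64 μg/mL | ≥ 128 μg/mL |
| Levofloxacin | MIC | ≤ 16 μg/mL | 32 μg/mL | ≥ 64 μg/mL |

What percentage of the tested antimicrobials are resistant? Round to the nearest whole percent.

10%

Amoxicillin-clavulanate (64 μg/mL) in 32–64 μg/mL ⇒ intermediate
Levofloxacin (0.25 μg/mL) ≤ 16 μg/mL ⇒ susceptible
Moxifloxacin: 0.5 μg/mL is = 0.5 μg/mL — I
Imipenem (0.25 μg/mL) = 0.25 μg/mL — intermediate
Nitrofurantoin 2 μg/mL: = 2 μg/mL ⇒ intermediate
Doxycycline 0.06 μg/mL: ≤ 16 μg/mL → S
Colistin (16 μg/mL) ≥ 8 μg/mL ⇒ resistant
Cefazolin: 8 μg/mL is ≤ 16 μg/mL ⇒ Susceptible
Ciprofloxacin: 0.03 μg/mL is ≤ 4 μg/mL — Susceptible
Amikacin 0.03 μg/mL: ≤ 16 μg/mL ⇒ susceptible
Resistant: 1/10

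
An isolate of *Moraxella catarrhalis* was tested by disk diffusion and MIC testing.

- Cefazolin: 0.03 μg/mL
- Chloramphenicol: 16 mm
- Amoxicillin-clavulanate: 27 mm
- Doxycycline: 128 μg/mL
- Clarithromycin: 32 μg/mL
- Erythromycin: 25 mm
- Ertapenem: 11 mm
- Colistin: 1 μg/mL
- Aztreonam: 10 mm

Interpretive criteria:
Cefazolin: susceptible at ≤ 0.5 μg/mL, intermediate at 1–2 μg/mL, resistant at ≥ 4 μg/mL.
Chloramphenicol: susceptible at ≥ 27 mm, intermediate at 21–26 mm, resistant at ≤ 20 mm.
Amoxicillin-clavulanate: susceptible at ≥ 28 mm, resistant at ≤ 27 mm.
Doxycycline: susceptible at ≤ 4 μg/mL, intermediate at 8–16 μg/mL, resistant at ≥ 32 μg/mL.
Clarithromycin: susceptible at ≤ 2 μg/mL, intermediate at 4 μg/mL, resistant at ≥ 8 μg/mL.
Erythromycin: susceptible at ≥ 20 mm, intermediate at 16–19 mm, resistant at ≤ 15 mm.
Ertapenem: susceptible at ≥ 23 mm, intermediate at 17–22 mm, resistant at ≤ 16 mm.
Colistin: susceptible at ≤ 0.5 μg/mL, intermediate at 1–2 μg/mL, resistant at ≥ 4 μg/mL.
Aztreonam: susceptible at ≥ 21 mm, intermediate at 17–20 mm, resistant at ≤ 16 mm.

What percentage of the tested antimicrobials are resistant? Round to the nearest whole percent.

Cefazolin (0.03 μg/mL) ≤ 0.5 μg/mL → susceptible
Chloramphenicol: 16 mm is ≤ 20 mm → R
Amoxicillin-clavulanate 27 mm: ≤ 27 mm → Resistant
Doxycycline 128 μg/mL: ≥ 32 μg/mL — resistant
Clarithromycin (32 μg/mL) ≥ 8 μg/mL ⇒ Resistant
Erythromycin 25 mm: ≥ 20 mm — S
Ertapenem 11 mm: ≤ 16 mm — Resistant
Colistin: 1 μg/mL is in 1–2 μg/mL — intermediate
Aztreonam: 10 mm is ≤ 16 mm ⇒ Resistant
Resistant: 6/9

67%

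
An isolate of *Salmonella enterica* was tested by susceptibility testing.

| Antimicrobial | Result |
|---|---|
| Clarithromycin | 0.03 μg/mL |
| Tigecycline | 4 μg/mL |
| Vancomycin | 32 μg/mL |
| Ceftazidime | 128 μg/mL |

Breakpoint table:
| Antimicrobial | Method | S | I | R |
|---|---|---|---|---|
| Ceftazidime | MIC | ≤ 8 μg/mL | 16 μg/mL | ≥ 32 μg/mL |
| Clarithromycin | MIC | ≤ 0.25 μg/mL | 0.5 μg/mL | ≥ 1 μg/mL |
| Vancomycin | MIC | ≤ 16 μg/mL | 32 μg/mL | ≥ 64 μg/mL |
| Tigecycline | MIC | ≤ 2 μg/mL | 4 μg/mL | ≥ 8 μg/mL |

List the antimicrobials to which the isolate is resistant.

Clarithromycin (0.03 μg/mL) ≤ 0.25 μg/mL → Susceptible
Tigecycline (4 μg/mL) = 4 μg/mL — I
Vancomycin (32 μg/mL) = 32 μg/mL → intermediate
Ceftazidime 128 μg/mL: ≥ 32 μg/mL ⇒ resistant

ceftazidime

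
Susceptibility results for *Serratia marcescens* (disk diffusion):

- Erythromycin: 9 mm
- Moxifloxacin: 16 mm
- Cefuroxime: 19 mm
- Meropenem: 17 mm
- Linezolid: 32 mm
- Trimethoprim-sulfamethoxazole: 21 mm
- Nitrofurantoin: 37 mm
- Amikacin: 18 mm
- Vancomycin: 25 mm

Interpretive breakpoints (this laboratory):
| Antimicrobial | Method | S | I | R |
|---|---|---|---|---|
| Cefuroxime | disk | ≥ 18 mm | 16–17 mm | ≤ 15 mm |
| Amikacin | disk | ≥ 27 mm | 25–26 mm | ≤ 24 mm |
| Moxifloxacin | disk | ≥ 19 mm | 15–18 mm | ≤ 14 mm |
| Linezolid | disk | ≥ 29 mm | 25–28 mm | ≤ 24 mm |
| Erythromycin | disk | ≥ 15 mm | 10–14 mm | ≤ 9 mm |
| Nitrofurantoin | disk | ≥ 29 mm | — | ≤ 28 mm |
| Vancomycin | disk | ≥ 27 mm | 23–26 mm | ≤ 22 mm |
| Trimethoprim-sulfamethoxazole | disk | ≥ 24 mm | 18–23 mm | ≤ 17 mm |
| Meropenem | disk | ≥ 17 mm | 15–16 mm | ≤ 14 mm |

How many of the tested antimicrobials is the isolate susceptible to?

4

Erythromycin 9 mm: ≤ 9 mm → R
Moxifloxacin: 16 mm is in 15–18 mm ⇒ I
Cefuroxime (19 mm) ≥ 18 mm — Susceptible
Meropenem 17 mm: ≥ 17 mm — susceptible
Linezolid (32 mm) ≥ 29 mm — susceptible
Trimethoprim-sulfamethoxazole (21 mm) in 18–23 mm ⇒ I
Nitrofurantoin (37 mm) ≥ 29 mm → Susceptible
Amikacin (18 mm) ≤ 24 mm → R
Vancomycin (25 mm) in 23–26 mm ⇒ intermediate
Susceptible: 4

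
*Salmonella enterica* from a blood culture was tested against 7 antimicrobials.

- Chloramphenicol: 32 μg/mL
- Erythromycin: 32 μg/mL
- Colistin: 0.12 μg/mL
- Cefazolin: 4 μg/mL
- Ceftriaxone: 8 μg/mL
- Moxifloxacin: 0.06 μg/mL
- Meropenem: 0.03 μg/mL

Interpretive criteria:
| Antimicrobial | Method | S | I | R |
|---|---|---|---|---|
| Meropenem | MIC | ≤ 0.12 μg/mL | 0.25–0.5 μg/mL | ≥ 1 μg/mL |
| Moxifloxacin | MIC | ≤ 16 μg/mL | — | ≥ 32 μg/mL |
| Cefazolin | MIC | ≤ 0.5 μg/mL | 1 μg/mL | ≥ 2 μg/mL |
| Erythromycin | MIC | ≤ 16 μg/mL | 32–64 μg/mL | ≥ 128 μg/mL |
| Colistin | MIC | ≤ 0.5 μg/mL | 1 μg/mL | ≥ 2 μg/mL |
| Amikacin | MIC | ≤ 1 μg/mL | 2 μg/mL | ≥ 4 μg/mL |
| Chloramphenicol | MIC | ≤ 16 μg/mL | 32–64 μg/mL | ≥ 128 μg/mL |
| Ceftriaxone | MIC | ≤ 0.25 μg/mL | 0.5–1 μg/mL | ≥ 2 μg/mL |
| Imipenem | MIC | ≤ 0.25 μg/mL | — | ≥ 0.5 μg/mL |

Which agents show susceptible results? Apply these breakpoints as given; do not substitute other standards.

Chloramphenicol (32 μg/mL) in 32–64 μg/mL → intermediate
Erythromycin: 32 μg/mL is in 32–64 μg/mL ⇒ intermediate
Colistin 0.12 μg/mL: ≤ 0.5 μg/mL ⇒ S
Cefazolin 4 μg/mL: ≥ 2 μg/mL — resistant
Ceftriaxone: 8 μg/mL is ≥ 2 μg/mL ⇒ resistant
Moxifloxacin 0.06 μg/mL: ≤ 16 μg/mL → S
Meropenem 0.03 μg/mL: ≤ 0.12 μg/mL ⇒ Susceptible

colistin, moxifloxacin, meropenem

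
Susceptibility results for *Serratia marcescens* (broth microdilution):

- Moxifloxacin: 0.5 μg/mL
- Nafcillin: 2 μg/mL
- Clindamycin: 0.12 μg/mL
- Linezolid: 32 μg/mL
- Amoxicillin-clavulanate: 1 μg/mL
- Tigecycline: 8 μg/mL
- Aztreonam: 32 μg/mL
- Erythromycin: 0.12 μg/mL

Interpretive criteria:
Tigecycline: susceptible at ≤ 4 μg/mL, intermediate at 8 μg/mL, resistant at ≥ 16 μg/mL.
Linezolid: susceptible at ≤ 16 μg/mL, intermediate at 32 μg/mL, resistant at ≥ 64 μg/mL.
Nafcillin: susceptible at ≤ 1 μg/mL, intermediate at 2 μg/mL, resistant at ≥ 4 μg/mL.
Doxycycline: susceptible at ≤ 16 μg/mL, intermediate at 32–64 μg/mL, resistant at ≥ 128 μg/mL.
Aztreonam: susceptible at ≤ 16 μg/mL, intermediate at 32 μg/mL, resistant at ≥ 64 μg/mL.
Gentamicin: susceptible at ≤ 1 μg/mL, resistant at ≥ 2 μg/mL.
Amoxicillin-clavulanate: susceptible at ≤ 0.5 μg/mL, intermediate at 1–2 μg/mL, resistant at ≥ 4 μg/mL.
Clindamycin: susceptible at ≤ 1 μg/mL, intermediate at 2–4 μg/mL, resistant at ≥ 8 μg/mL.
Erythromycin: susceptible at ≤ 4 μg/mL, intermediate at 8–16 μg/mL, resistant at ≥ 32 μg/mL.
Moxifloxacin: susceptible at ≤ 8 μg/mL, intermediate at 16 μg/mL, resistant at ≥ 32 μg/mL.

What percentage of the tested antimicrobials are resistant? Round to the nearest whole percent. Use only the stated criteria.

0%

Moxifloxacin: 0.5 μg/mL is ≤ 8 μg/mL — Susceptible
Nafcillin: 2 μg/mL is = 2 μg/mL — I
Clindamycin (0.12 μg/mL) ≤ 1 μg/mL — susceptible
Linezolid (32 μg/mL) = 32 μg/mL ⇒ I
Amoxicillin-clavulanate: 1 μg/mL is in 1–2 μg/mL → intermediate
Tigecycline (8 μg/mL) = 8 μg/mL — Intermediate
Aztreonam (32 μg/mL) = 32 μg/mL — Intermediate
Erythromycin (0.12 μg/mL) ≤ 4 μg/mL ⇒ Susceptible
Resistant: 0/8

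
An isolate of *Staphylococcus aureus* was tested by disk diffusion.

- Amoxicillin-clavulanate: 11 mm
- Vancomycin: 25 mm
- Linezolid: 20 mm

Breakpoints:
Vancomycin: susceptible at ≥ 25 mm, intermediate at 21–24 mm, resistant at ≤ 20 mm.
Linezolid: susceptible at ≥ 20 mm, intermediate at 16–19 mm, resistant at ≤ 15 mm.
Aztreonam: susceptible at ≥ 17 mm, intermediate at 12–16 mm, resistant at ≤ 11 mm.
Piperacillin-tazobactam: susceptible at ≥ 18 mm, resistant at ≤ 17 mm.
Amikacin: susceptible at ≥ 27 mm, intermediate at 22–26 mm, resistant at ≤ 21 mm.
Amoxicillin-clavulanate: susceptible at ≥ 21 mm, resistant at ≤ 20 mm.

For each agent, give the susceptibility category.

Amoxicillin-clavulanate 11 mm: ≤ 20 mm — R
Vancomycin: 25 mm is ≥ 25 mm → Susceptible
Linezolid (20 mm) ≥ 20 mm — susceptible

R, S, S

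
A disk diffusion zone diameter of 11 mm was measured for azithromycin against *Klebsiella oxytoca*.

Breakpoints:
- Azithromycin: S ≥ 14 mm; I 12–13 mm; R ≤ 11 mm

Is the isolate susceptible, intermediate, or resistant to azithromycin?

Azithromycin: 11 mm is ≤ 11 mm ⇒ Resistant

Resistant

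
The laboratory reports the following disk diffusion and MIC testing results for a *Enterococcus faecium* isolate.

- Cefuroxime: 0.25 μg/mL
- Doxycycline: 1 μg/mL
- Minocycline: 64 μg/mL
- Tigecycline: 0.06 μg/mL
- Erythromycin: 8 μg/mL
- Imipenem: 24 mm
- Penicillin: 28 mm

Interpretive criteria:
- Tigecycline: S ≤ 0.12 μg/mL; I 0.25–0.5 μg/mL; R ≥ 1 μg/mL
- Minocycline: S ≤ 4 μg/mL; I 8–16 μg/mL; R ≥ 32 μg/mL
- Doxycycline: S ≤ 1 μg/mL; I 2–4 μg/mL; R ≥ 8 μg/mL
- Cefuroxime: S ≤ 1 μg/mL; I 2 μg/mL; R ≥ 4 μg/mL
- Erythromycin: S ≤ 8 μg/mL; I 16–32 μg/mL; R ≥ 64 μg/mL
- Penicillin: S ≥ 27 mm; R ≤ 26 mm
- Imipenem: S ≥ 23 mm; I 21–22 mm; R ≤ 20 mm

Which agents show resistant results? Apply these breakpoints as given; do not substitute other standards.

minocycline

Cefuroxime (0.25 μg/mL) ≤ 1 μg/mL → Susceptible
Doxycycline: 1 μg/mL is ≤ 1 μg/mL → S
Minocycline (64 μg/mL) ≥ 32 μg/mL — R
Tigecycline 0.06 μg/mL: ≤ 0.12 μg/mL — susceptible
Erythromycin: 8 μg/mL is ≤ 8 μg/mL → S
Imipenem: 24 mm is ≥ 23 mm — susceptible
Penicillin: 28 mm is ≥ 27 mm ⇒ S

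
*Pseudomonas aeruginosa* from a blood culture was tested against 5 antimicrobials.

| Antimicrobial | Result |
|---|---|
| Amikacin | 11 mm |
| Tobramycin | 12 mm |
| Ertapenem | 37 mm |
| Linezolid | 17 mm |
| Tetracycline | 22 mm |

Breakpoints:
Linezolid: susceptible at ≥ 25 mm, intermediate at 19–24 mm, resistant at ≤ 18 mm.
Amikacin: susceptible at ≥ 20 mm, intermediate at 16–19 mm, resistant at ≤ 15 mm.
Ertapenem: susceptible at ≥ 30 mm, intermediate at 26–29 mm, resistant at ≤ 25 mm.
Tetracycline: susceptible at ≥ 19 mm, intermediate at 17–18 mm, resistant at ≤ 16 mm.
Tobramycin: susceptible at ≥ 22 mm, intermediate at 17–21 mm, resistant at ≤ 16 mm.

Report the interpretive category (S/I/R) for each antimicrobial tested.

R, R, S, R, S

Amikacin 11 mm: ≤ 15 mm — resistant
Tobramycin (12 mm) ≤ 16 mm → Resistant
Ertapenem 37 mm: ≥ 30 mm → Susceptible
Linezolid 17 mm: ≤ 18 mm → Resistant
Tetracycline (22 mm) ≥ 19 mm → S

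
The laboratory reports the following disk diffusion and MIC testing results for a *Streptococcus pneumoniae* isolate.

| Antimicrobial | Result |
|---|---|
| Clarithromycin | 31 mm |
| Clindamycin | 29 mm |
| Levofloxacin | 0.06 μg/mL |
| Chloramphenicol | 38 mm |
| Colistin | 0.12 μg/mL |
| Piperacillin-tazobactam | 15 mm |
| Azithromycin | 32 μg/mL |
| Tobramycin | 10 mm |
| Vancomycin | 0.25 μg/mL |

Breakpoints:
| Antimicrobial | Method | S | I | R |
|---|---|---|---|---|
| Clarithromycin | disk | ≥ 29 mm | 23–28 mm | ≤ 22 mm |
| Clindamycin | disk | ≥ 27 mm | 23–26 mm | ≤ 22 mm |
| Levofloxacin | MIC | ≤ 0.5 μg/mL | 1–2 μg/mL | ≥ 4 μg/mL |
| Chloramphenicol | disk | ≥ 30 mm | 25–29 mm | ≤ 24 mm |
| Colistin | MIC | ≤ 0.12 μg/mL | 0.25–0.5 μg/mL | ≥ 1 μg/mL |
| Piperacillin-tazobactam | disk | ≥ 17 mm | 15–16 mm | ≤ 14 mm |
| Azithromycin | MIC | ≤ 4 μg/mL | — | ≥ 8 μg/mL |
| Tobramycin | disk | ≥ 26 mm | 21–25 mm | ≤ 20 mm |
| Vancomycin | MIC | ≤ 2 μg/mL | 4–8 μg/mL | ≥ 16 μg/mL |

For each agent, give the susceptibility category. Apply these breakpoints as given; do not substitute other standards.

S, S, S, S, S, I, R, R, S

Clarithromycin 31 mm: ≥ 29 mm → susceptible
Clindamycin (29 mm) ≥ 27 mm — Susceptible
Levofloxacin (0.06 μg/mL) ≤ 0.5 μg/mL ⇒ susceptible
Chloramphenicol 38 mm: ≥ 30 mm — Susceptible
Colistin: 0.12 μg/mL is ≤ 0.12 μg/mL — Susceptible
Piperacillin-tazobactam: 15 mm is in 15–16 mm → Intermediate
Azithromycin 32 μg/mL: ≥ 8 μg/mL → R
Tobramycin (10 mm) ≤ 20 mm → resistant
Vancomycin 0.25 μg/mL: ≤ 2 μg/mL ⇒ S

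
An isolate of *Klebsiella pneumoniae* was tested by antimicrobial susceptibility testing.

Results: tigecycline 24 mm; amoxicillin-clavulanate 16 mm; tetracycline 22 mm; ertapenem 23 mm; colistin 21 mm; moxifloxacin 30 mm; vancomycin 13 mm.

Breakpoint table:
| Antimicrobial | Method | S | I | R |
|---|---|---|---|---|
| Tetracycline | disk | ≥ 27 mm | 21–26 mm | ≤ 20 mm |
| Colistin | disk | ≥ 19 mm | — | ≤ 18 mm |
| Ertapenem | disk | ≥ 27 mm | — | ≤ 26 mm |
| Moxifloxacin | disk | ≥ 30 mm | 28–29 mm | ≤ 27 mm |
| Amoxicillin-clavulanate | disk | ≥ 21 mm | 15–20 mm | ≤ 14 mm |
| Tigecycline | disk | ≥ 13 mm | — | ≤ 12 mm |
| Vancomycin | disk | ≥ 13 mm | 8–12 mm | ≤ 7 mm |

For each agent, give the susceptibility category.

Tigecycline (24 mm) ≥ 13 mm → S
Amoxicillin-clavulanate 16 mm: in 15–20 mm ⇒ I
Tetracycline 22 mm: in 21–26 mm — I
Ertapenem (23 mm) ≤ 26 mm ⇒ resistant
Colistin: 21 mm is ≥ 19 mm ⇒ S
Moxifloxacin: 30 mm is ≥ 30 mm — susceptible
Vancomycin (13 mm) ≥ 13 mm → S

S, I, I, R, S, S, S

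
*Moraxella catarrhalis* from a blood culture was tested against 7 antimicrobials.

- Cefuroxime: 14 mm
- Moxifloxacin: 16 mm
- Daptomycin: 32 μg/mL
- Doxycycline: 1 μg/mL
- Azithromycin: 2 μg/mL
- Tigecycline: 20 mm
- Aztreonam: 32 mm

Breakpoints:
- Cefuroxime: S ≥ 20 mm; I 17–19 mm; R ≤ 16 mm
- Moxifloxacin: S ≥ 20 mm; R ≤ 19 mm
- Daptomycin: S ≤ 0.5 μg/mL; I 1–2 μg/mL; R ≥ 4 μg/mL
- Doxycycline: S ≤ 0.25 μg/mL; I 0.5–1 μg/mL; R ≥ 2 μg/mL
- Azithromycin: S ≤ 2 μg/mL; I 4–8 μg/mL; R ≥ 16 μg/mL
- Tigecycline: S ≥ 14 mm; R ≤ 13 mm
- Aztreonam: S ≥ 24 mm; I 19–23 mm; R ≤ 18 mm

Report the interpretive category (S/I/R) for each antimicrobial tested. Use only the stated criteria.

Cefuroxime 14 mm: ≤ 16 mm ⇒ R
Moxifloxacin (16 mm) ≤ 19 mm ⇒ R
Daptomycin (32 μg/mL) ≥ 4 μg/mL — R
Doxycycline (1 μg/mL) in 0.5–1 μg/mL → intermediate
Azithromycin: 2 μg/mL is ≤ 2 μg/mL — S
Tigecycline (20 mm) ≥ 14 mm — S
Aztreonam (32 mm) ≥ 24 mm → S

R, R, R, I, S, S, S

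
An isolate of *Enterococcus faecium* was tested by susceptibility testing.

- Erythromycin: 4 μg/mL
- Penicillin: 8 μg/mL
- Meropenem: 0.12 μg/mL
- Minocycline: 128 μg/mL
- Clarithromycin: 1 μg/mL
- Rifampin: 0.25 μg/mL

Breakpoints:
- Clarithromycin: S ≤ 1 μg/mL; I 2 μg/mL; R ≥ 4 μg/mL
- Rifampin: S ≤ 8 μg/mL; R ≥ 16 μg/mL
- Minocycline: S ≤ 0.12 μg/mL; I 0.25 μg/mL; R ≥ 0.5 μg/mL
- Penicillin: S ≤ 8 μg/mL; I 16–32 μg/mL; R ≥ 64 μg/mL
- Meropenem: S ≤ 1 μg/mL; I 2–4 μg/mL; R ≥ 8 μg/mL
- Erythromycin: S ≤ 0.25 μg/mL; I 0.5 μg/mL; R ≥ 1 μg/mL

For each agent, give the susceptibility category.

R, S, S, R, S, S

Erythromycin (4 μg/mL) ≥ 1 μg/mL ⇒ R
Penicillin (8 μg/mL) ≤ 8 μg/mL — S
Meropenem (0.12 μg/mL) ≤ 1 μg/mL ⇒ Susceptible
Minocycline (128 μg/mL) ≥ 0.5 μg/mL → R
Clarithromycin (1 μg/mL) ≤ 1 μg/mL — S
Rifampin: 0.25 μg/mL is ≤ 8 μg/mL ⇒ susceptible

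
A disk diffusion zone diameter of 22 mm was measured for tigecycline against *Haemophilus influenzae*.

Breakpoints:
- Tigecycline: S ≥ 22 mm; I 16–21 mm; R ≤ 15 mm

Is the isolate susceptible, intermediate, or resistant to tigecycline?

S

Tigecycline (22 mm) ≥ 22 mm → Susceptible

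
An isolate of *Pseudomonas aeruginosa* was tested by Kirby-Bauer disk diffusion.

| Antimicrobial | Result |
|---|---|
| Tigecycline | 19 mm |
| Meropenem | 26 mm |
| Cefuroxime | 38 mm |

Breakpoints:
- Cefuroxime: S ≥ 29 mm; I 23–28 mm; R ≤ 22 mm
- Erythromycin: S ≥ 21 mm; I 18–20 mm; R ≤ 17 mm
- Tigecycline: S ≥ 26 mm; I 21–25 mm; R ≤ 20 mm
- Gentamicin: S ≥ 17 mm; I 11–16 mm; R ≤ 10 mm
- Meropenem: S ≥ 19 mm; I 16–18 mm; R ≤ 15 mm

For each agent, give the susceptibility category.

R, S, S

Tigecycline 19 mm: ≤ 20 mm ⇒ resistant
Meropenem: 26 mm is ≥ 19 mm — Susceptible
Cefuroxime (38 mm) ≥ 29 mm → Susceptible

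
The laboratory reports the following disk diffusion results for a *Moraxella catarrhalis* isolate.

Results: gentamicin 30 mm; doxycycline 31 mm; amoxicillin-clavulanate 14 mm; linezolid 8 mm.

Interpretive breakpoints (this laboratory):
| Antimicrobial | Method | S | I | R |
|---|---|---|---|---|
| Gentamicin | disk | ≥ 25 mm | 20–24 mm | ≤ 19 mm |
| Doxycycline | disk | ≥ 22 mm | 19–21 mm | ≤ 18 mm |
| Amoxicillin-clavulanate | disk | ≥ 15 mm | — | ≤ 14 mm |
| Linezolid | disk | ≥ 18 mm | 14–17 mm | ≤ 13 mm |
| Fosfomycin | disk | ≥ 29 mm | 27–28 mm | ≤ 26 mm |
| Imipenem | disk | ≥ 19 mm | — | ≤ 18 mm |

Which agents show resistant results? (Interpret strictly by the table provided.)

Gentamicin (30 mm) ≥ 25 mm — susceptible
Doxycycline (31 mm) ≥ 22 mm ⇒ susceptible
Amoxicillin-clavulanate (14 mm) ≤ 14 mm ⇒ Resistant
Linezolid (8 mm) ≤ 13 mm — Resistant

amoxicillin-clavulanate, linezolid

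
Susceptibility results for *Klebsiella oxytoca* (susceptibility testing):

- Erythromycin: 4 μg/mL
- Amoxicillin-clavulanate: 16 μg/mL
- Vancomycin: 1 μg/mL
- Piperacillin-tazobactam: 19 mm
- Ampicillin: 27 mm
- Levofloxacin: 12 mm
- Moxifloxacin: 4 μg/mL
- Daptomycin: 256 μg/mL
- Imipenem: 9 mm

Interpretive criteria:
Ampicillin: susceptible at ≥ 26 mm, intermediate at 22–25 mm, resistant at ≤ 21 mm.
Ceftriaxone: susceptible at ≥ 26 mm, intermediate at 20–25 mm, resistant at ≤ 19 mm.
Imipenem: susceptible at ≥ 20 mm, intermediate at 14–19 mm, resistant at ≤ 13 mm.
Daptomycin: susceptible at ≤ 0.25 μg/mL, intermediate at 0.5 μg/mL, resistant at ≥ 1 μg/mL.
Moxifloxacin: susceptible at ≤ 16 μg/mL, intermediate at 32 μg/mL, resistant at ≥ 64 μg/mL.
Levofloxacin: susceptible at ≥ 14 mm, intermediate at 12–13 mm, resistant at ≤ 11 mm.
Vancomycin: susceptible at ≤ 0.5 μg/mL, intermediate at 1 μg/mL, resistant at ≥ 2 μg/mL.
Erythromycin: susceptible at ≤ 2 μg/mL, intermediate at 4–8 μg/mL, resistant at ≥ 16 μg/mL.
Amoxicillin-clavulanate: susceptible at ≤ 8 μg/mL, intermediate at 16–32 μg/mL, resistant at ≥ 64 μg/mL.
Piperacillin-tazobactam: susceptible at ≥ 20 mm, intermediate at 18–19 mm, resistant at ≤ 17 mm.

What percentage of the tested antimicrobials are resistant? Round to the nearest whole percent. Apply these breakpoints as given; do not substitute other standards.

Erythromycin (4 μg/mL) in 4–8 μg/mL ⇒ I
Amoxicillin-clavulanate 16 μg/mL: in 16–32 μg/mL → intermediate
Vancomycin: 1 μg/mL is = 1 μg/mL — I
Piperacillin-tazobactam: 19 mm is in 18–19 mm — intermediate
Ampicillin: 27 mm is ≥ 26 mm — S
Levofloxacin (12 mm) in 12–13 mm → I
Moxifloxacin (4 μg/mL) ≤ 16 μg/mL ⇒ Susceptible
Daptomycin: 256 μg/mL is ≥ 1 μg/mL — Resistant
Imipenem (9 mm) ≤ 13 mm — Resistant
Resistant: 2/9

22%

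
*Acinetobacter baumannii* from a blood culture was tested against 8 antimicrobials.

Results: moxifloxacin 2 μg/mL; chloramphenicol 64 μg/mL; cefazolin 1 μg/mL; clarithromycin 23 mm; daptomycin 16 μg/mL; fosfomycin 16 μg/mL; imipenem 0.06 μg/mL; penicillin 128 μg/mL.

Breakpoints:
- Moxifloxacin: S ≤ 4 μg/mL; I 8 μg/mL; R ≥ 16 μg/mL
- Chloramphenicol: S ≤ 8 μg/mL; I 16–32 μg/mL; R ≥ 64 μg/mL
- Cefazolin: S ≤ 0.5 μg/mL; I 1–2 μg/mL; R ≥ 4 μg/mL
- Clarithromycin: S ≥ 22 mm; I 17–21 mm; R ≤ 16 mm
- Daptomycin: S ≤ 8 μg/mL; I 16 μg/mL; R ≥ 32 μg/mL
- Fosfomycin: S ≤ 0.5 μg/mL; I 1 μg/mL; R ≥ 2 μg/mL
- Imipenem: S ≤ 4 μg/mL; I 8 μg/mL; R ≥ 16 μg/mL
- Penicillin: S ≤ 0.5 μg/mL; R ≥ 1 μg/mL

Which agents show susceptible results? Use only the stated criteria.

Moxifloxacin (2 μg/mL) ≤ 4 μg/mL ⇒ susceptible
Chloramphenicol 64 μg/mL: ≥ 64 μg/mL ⇒ R
Cefazolin 1 μg/mL: in 1–2 μg/mL ⇒ Intermediate
Clarithromycin (23 mm) ≥ 22 mm — S
Daptomycin (16 μg/mL) = 16 μg/mL — I
Fosfomycin (16 μg/mL) ≥ 2 μg/mL → R
Imipenem 0.06 μg/mL: ≤ 4 μg/mL — S
Penicillin (128 μg/mL) ≥ 1 μg/mL → R

moxifloxacin, clarithromycin, imipenem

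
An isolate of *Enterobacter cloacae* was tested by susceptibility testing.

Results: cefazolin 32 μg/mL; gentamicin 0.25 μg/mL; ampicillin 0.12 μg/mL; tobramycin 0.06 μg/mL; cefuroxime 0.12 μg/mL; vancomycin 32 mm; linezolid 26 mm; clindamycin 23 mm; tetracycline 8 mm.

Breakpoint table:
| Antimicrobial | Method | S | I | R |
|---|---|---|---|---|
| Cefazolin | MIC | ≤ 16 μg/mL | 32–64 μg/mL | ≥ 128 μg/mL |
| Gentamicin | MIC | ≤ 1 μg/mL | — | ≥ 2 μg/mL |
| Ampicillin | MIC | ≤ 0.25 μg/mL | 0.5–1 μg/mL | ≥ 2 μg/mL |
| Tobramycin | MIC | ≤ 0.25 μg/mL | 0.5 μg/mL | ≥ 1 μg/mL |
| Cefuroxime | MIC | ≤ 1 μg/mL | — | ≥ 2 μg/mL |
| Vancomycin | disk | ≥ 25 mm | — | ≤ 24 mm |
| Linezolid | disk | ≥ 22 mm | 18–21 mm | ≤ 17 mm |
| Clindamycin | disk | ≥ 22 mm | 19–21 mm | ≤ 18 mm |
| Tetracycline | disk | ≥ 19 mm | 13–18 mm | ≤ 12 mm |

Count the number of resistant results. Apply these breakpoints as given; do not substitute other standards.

Cefazolin: 32 μg/mL is in 32–64 μg/mL → intermediate
Gentamicin 0.25 μg/mL: ≤ 1 μg/mL → Susceptible
Ampicillin (0.12 μg/mL) ≤ 0.25 μg/mL — susceptible
Tobramycin 0.06 μg/mL: ≤ 0.25 μg/mL — S
Cefuroxime (0.12 μg/mL) ≤ 1 μg/mL ⇒ Susceptible
Vancomycin: 32 mm is ≥ 25 mm ⇒ susceptible
Linezolid: 26 mm is ≥ 22 mm — susceptible
Clindamycin 23 mm: ≥ 22 mm → Susceptible
Tetracycline: 8 mm is ≤ 12 mm — Resistant
Resistant: 1

1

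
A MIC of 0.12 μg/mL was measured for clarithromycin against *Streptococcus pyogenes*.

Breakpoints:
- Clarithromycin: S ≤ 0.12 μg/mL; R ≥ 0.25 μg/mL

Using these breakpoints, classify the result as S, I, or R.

Clarithromycin: 0.12 μg/mL is ≤ 0.12 μg/mL — Susceptible

S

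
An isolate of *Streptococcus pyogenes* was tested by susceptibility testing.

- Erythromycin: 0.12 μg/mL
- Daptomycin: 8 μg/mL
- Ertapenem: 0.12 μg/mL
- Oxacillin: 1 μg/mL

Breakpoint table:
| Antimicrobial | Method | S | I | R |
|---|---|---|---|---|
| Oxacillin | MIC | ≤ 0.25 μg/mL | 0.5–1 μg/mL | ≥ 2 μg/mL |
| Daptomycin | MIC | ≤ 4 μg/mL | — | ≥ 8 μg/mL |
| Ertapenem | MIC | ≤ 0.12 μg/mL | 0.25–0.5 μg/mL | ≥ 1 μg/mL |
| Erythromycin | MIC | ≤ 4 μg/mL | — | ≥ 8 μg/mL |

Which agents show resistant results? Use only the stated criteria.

daptomycin

Erythromycin: 0.12 μg/mL is ≤ 4 μg/mL — Susceptible
Daptomycin: 8 μg/mL is ≥ 8 μg/mL — Resistant
Ertapenem (0.12 μg/mL) ≤ 0.12 μg/mL → S
Oxacillin: 1 μg/mL is in 0.5–1 μg/mL — I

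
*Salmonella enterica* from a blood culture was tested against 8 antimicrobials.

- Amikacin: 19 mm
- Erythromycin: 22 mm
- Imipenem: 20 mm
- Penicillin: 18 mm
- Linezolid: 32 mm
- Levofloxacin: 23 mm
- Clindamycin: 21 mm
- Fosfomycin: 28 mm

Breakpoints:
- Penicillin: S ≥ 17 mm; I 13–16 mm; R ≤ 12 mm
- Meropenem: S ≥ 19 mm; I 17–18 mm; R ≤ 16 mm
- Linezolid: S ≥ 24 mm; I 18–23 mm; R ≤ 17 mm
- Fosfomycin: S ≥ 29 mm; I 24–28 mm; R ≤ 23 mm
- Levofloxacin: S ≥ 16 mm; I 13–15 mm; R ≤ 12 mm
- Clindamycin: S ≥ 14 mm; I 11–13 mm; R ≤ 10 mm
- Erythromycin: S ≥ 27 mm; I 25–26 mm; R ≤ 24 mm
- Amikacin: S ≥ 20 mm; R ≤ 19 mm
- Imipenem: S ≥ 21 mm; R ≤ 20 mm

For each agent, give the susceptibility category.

Amikacin: 19 mm is ≤ 19 mm ⇒ resistant
Erythromycin 22 mm: ≤ 24 mm → resistant
Imipenem 20 mm: ≤ 20 mm ⇒ R
Penicillin (18 mm) ≥ 17 mm ⇒ Susceptible
Linezolid 32 mm: ≥ 24 mm → susceptible
Levofloxacin 23 mm: ≥ 16 mm → Susceptible
Clindamycin (21 mm) ≥ 14 mm → Susceptible
Fosfomycin (28 mm) in 24–28 mm → I

R, R, R, S, S, S, S, I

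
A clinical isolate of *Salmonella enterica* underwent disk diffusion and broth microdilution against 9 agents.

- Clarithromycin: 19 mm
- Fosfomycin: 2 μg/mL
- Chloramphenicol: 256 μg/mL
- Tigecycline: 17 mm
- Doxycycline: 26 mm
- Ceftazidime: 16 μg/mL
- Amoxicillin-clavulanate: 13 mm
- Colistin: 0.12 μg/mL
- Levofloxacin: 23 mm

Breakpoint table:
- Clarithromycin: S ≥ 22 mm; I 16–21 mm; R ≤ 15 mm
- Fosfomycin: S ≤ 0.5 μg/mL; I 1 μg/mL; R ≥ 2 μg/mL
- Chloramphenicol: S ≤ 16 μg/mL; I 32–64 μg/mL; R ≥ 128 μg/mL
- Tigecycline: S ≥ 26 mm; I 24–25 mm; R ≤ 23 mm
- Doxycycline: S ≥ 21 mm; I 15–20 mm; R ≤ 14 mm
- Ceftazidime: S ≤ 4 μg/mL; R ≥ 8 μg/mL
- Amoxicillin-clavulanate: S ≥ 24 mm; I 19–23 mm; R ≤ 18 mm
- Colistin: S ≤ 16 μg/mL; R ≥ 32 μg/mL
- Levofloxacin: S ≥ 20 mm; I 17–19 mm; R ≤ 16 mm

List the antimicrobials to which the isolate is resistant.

Clarithromycin: 19 mm is in 16–21 mm → I
Fosfomycin 2 μg/mL: ≥ 2 μg/mL — Resistant
Chloramphenicol 256 μg/mL: ≥ 128 μg/mL ⇒ resistant
Tigecycline (17 mm) ≤ 23 mm — resistant
Doxycycline: 26 mm is ≥ 21 mm — Susceptible
Ceftazidime 16 μg/mL: ≥ 8 μg/mL ⇒ resistant
Amoxicillin-clavulanate (13 mm) ≤ 18 mm ⇒ R
Colistin 0.12 μg/mL: ≤ 16 μg/mL ⇒ susceptible
Levofloxacin 23 mm: ≥ 20 mm ⇒ S

fosfomycin, chloramphenicol, tigecycline, ceftazidime, amoxicillin-clavulanate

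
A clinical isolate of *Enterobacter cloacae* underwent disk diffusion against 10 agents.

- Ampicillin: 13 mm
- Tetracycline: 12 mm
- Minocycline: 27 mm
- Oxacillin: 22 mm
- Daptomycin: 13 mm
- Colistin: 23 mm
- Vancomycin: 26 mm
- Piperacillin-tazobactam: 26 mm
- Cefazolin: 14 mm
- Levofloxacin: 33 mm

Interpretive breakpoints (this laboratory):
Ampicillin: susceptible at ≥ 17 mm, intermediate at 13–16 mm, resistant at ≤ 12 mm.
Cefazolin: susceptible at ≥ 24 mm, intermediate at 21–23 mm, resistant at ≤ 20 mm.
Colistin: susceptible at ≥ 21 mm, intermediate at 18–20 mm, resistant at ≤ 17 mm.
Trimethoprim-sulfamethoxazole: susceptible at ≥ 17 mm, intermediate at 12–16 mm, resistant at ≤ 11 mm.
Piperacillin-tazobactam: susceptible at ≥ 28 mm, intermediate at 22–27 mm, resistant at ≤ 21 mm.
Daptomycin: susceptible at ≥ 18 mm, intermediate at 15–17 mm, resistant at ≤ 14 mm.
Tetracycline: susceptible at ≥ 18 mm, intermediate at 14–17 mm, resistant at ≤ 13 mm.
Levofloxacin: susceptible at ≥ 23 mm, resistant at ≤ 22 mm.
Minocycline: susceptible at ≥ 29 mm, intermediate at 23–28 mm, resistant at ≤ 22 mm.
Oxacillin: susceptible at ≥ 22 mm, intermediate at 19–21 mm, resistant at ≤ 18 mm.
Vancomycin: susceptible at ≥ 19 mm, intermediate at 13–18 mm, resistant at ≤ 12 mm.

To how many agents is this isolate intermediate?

Ampicillin: 13 mm is in 13–16 mm ⇒ I
Tetracycline 12 mm: ≤ 13 mm → resistant
Minocycline: 27 mm is in 23–28 mm → intermediate
Oxacillin 22 mm: ≥ 22 mm — Susceptible
Daptomycin 13 mm: ≤ 14 mm → R
Colistin: 23 mm is ≥ 21 mm ⇒ susceptible
Vancomycin: 26 mm is ≥ 19 mm → Susceptible
Piperacillin-tazobactam (26 mm) in 22–27 mm — Intermediate
Cefazolin (14 mm) ≤ 20 mm → resistant
Levofloxacin (33 mm) ≥ 23 mm → S
Intermediate: 3

3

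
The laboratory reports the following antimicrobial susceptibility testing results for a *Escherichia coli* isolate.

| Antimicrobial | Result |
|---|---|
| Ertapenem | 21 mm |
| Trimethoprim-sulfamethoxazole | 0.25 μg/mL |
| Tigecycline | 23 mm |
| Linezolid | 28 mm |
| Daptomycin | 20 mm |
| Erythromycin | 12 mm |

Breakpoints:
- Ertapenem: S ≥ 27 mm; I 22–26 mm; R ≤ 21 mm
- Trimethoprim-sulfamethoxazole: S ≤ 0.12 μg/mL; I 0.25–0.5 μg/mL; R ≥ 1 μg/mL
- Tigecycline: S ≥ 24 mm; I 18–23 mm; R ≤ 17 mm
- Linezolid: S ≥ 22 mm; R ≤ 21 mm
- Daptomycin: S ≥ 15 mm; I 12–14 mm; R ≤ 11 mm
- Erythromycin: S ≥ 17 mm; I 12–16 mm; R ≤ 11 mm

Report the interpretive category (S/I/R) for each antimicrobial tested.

R, I, I, S, S, I

Ertapenem 21 mm: ≤ 21 mm ⇒ R
Trimethoprim-sulfamethoxazole (0.25 μg/mL) in 0.25–0.5 μg/mL — I
Tigecycline (23 mm) in 18–23 mm → Intermediate
Linezolid (28 mm) ≥ 22 mm → S
Daptomycin 20 mm: ≥ 15 mm ⇒ susceptible
Erythromycin: 12 mm is in 12–16 mm — Intermediate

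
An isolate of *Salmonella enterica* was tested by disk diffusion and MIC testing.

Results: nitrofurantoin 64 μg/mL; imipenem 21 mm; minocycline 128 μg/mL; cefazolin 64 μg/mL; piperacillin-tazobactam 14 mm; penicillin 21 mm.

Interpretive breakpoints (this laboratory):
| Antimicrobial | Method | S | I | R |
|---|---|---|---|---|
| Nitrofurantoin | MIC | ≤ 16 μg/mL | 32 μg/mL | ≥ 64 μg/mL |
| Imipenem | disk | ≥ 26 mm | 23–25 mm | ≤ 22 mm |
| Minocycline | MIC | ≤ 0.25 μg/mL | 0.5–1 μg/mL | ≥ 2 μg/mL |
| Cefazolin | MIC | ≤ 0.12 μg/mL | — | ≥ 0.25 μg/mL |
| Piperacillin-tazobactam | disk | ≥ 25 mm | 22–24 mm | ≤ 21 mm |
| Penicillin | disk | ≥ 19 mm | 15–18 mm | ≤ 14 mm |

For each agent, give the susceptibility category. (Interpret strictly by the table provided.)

R, R, R, R, R, S

Nitrofurantoin (64 μg/mL) ≥ 64 μg/mL ⇒ Resistant
Imipenem (21 mm) ≤ 22 mm → Resistant
Minocycline (128 μg/mL) ≥ 2 μg/mL — Resistant
Cefazolin: 64 μg/mL is ≥ 0.25 μg/mL — Resistant
Piperacillin-tazobactam: 14 mm is ≤ 21 mm ⇒ R
Penicillin: 21 mm is ≥ 19 mm ⇒ S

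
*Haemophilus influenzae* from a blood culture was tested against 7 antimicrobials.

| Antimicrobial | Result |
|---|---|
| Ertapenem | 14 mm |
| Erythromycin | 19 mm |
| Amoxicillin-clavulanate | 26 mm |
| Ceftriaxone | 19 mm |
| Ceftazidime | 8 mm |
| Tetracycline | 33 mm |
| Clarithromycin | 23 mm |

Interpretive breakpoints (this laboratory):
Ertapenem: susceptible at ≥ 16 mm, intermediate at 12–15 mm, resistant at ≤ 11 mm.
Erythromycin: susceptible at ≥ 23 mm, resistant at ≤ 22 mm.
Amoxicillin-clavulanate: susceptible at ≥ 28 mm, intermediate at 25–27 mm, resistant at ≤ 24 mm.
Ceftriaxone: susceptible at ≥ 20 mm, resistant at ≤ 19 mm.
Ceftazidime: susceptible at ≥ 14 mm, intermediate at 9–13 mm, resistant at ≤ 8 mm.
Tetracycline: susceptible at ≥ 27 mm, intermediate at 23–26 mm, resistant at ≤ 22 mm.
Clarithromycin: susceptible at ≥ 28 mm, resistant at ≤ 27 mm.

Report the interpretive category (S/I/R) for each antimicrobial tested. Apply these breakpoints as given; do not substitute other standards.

Ertapenem (14 mm) in 12–15 mm → intermediate
Erythromycin (19 mm) ≤ 22 mm — Resistant
Amoxicillin-clavulanate (26 mm) in 25–27 mm ⇒ intermediate
Ceftriaxone 19 mm: ≤ 19 mm → Resistant
Ceftazidime 8 mm: ≤ 8 mm ⇒ Resistant
Tetracycline: 33 mm is ≥ 27 mm → Susceptible
Clarithromycin: 23 mm is ≤ 27 mm — resistant

I, R, I, R, R, S, R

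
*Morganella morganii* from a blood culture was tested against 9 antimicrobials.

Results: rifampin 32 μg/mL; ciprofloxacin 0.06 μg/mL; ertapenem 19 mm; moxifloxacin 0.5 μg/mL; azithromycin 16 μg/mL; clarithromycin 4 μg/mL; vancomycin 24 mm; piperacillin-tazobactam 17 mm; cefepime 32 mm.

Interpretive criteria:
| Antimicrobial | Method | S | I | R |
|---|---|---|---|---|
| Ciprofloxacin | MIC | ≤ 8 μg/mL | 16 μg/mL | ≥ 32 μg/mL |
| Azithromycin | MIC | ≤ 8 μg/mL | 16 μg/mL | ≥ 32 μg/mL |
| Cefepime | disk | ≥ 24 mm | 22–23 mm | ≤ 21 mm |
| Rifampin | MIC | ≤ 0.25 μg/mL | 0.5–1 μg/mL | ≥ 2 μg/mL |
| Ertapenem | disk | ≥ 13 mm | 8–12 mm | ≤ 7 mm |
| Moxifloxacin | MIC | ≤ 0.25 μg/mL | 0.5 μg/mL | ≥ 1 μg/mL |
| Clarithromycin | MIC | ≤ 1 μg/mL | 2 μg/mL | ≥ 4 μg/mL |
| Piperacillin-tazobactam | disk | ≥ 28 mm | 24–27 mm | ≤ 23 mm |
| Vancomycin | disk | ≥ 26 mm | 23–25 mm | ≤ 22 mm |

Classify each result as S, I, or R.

Rifampin 32 μg/mL: ≥ 2 μg/mL — R
Ciprofloxacin (0.06 μg/mL) ≤ 8 μg/mL — Susceptible
Ertapenem (19 mm) ≥ 13 mm ⇒ S
Moxifloxacin (0.5 μg/mL) = 0.5 μg/mL → Intermediate
Azithromycin 16 μg/mL: = 16 μg/mL → Intermediate
Clarithromycin (4 μg/mL) ≥ 4 μg/mL ⇒ R
Vancomycin (24 mm) in 23–25 mm → intermediate
Piperacillin-tazobactam 17 mm: ≤ 23 mm → Resistant
Cefepime (32 mm) ≥ 24 mm — Susceptible

R, S, S, I, I, R, I, R, S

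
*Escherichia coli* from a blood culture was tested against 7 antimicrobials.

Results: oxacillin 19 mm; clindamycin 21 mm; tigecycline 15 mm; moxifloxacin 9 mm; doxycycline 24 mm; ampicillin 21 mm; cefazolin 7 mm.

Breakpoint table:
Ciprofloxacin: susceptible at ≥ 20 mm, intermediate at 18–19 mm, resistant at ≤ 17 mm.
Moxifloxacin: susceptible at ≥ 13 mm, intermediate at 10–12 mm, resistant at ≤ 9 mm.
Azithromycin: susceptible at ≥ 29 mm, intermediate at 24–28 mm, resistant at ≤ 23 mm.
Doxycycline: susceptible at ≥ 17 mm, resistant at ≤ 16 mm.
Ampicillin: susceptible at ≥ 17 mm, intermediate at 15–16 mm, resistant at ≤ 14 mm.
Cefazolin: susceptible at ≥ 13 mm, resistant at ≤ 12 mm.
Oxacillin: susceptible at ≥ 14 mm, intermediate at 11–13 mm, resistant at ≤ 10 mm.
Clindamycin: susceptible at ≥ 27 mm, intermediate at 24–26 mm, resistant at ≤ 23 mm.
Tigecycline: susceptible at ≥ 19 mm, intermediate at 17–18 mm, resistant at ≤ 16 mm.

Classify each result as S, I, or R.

S, R, R, R, S, S, R

Oxacillin 19 mm: ≥ 14 mm → S
Clindamycin: 21 mm is ≤ 23 mm ⇒ resistant
Tigecycline (15 mm) ≤ 16 mm ⇒ resistant
Moxifloxacin: 9 mm is ≤ 9 mm — resistant
Doxycycline 24 mm: ≥ 17 mm ⇒ susceptible
Ampicillin (21 mm) ≥ 17 mm ⇒ susceptible
Cefazolin: 7 mm is ≤ 12 mm — R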